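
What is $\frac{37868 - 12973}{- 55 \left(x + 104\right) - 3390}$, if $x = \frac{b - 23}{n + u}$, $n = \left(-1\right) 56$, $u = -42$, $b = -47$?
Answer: $- \frac{34853}{12809} \approx -2.721$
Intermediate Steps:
$n = -56$
$x = \frac{5}{7}$ ($x = \frac{-47 - 23}{-56 - 42} = - \frac{70}{-98} = \left(-70\right) \left(- \frac{1}{98}\right) = \frac{5}{7} \approx 0.71429$)
$\frac{37868 - 12973}{- 55 \left(x + 104\right) - 3390} = \frac{37868 - 12973}{- 55 \left(\frac{5}{7} + 104\right) - 3390} = \frac{24895}{\left(-55\right) \frac{733}{7} - 3390} = \frac{24895}{- \frac{40315}{7} - 3390} = \frac{24895}{- \frac{64045}{7}} = 24895 \left(- \frac{7}{64045}\right) = - \frac{34853}{12809}$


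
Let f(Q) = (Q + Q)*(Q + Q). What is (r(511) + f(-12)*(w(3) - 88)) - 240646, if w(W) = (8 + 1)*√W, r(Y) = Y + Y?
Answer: -290312 + 5184*√3 ≈ -2.8133e+5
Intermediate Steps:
r(Y) = 2*Y
w(W) = 9*√W
f(Q) = 4*Q² (f(Q) = (2*Q)*(2*Q) = 4*Q²)
(r(511) + f(-12)*(w(3) - 88)) - 240646 = (2*511 + (4*(-12)²)*(9*√3 - 88)) - 240646 = (1022 + (4*144)*(-88 + 9*√3)) - 240646 = (1022 + 576*(-88 + 9*√3)) - 240646 = (1022 + (-50688 + 5184*√3)) - 240646 = (-49666 + 5184*√3) - 240646 = -290312 + 5184*√3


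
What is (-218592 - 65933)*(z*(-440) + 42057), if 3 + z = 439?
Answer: 42617008075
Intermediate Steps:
z = 436 (z = -3 + 439 = 436)
(-218592 - 65933)*(z*(-440) + 42057) = (-218592 - 65933)*(436*(-440) + 42057) = -284525*(-191840 + 42057) = -284525*(-149783) = 42617008075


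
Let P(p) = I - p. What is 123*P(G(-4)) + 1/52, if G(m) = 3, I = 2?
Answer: -6395/52 ≈ -122.98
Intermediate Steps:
P(p) = 2 - p
123*P(G(-4)) + 1/52 = 123*(2 - 1*3) + 1/52 = 123*(2 - 3) + 1/52 = 123*(-1) + 1/52 = -123 + 1/52 = -6395/52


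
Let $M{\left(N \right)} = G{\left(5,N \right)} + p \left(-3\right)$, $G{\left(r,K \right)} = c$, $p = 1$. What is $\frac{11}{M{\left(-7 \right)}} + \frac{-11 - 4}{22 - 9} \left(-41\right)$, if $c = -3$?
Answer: $\frac{3547}{78} \approx 45.474$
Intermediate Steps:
$G{\left(r,K \right)} = -3$
$M{\left(N \right)} = -6$ ($M{\left(N \right)} = -3 + 1 \left(-3\right) = -3 - 3 = -6$)
$\frac{11}{M{\left(-7 \right)}} + \frac{-11 - 4}{22 - 9} \left(-41\right) = \frac{11}{-6} + \frac{-11 - 4}{22 - 9} \left(-41\right) = 11 \left(- \frac{1}{6}\right) + - \frac{15}{13} \left(-41\right) = - \frac{11}{6} + \left(-15\right) \frac{1}{13} \left(-41\right) = - \frac{11}{6} - - \frac{615}{13} = - \frac{11}{6} + \frac{615}{13} = \frac{3547}{78}$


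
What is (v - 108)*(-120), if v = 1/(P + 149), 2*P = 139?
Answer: 5663280/437 ≈ 12959.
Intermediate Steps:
P = 139/2 (P = (½)*139 = 139/2 ≈ 69.500)
v = 2/437 (v = 1/(139/2 + 149) = 1/(437/2) = 2/437 ≈ 0.0045767)
(v - 108)*(-120) = (2/437 - 108)*(-120) = -47194/437*(-120) = 5663280/437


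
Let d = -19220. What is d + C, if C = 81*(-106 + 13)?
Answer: -26753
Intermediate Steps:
C = -7533 (C = 81*(-93) = -7533)
d + C = -19220 - 7533 = -26753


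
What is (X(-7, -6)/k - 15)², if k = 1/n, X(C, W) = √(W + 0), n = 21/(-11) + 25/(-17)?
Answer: 5471481/34969 + 18960*I*√6/187 ≈ 156.47 + 248.35*I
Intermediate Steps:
n = -632/187 (n = 21*(-1/11) + 25*(-1/17) = -21/11 - 25/17 = -632/187 ≈ -3.3797)
X(C, W) = √W
k = -187/632 (k = 1/(-632/187) = -187/632 ≈ -0.29589)
(X(-7, -6)/k - 15)² = (√(-6)/(-187/632) - 15)² = ((I*√6)*(-632/187) - 15)² = (-632*I*√6/187 - 15)² = (-15 - 632*I*√6/187)²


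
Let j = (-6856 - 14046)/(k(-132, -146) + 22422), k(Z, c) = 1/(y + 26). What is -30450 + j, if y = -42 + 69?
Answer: -36186882956/1188367 ≈ -30451.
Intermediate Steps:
y = 27
k(Z, c) = 1/53 (k(Z, c) = 1/(27 + 26) = 1/53)
j = -1107806/1188367 (j = (-6856 - 14046)/(1/53 + 22422) = -20902/1188367/53 = -20902*53/1188367 = -1107806/1188367 ≈ -0.93221)
-30450 + j = -30450 - 1107806/1188367 = -36186882956/1188367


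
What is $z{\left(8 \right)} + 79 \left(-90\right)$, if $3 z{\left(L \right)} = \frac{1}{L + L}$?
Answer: $- \frac{341279}{48} \approx -7110.0$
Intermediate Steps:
$z{\left(L \right)} = \frac{1}{6 L}$ ($z{\left(L \right)} = \frac{1}{3 \left(L + L\right)} = \frac{1}{3 \cdot 2 L} = \frac{\frac{1}{2} \frac{1}{L}}{3} = \frac{1}{6 L}$)
$z{\left(8 \right)} + 79 \left(-90\right) = \frac{1}{6 \cdot 8} + 79 \left(-90\right) = \frac{1}{6} \cdot \frac{1}{8} - 7110 = \frac{1}{48} - 7110 = - \frac{341279}{48}$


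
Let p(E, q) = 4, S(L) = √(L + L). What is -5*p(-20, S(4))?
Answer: -20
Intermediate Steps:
S(L) = √2*√L (S(L) = √(2*L) = √2*√L)
-5*p(-20, S(4)) = -5*4 = -20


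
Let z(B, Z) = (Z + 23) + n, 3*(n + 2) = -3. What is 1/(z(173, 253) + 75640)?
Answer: 1/75913 ≈ 1.3173e-5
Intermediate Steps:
n = -3 (n = -2 + (⅓)*(-3) = -2 - 1 = -3)
z(B, Z) = 20 + Z (z(B, Z) = (Z + 23) - 3 = (23 + Z) - 3 = 20 + Z)
1/(z(173, 253) + 75640) = 1/((20 + 253) + 75640) = 1/(273 + 75640) = 1/75913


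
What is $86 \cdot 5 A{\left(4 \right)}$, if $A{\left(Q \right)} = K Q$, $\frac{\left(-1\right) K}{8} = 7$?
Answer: $-96320$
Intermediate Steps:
$K = -56$ ($K = \left(-8\right) 7 = -56$)
$A{\left(Q \right)} = - 56 Q$
$86 \cdot 5 A{\left(4 \right)} = 86 \cdot 5 \left(\left(-56\right) 4\right) = 430 \left(-224\right) = -96320$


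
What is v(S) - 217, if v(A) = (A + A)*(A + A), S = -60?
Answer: 14183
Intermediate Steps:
v(A) = 4*A**2 (v(A) = (2*A)*(2*A) = 4*A**2)
v(S) - 217 = 4*(-60)**2 - 217 = 4*3600 - 217 = 14400 - 217 = 14183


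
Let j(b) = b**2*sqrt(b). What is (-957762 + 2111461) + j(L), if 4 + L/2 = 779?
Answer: 1153699 + 12012500*sqrt(62) ≈ 9.5740e+7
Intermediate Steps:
L = 1550 (L = -8 + 2*779 = -8 + 1558 = 1550)
j(b) = b**(5/2)
(-957762 + 2111461) + j(L) = (-957762 + 2111461) + 1550**(5/2) = 1153699 + 12012500*sqrt(62)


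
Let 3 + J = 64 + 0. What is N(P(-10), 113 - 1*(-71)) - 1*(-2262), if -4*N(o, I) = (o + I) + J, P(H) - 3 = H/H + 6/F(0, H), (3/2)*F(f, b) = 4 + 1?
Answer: 21993/10 ≈ 2199.3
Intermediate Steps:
J = 61 (J = -3 + (64 + 0) = -3 + 64 = 61)
F(f, b) = 10/3 (F(f, b) = 2*(4 + 1)/3 = (⅔)*5 = 10/3)
P(H) = 29/5 (P(H) = 3 + (H/H + 6/(10/3)) = 3 + (1 + 6*(3/10)) = 3 + (1 + 9/5) = 3 + 14/5 = 29/5)
N(o, I) = -61/4 - I/4 - o/4 (N(o, I) = -((o + I) + 61)/4 = -((I + o) + 61)/4 = -(61 + I + o)/4 = -61/4 - I/4 - o/4)
N(P(-10), 113 - 1*(-71)) - 1*(-2262) = (-61/4 - (113 - 1*(-71))/4 - ¼*29/5) - 1*(-2262) = (-61/4 - (113 + 71)/4 - 29/20) + 2262 = (-61/4 - ¼*184 - 29/20) + 2262 = (-61/4 - 46 - 29/20) + 2262 = -627/10 + 2262 = 21993/10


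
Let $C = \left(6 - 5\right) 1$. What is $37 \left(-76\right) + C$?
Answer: $-2811$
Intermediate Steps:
$C = 1$ ($C = 1 \cdot 1 = 1$)
$37 \left(-76\right) + C = 37 \left(-76\right) + 1 = -2812 + 1 = -2811$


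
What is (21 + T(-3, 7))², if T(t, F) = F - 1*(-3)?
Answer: 961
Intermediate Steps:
T(t, F) = 3 + F (T(t, F) = F + 3 = 3 + F)
(21 + T(-3, 7))² = (21 + (3 + 7))² = (21 + 10)² = 31² = 961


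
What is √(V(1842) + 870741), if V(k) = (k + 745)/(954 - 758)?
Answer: √170667823/14 ≈ 933.14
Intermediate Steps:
V(k) = 745/196 + k/196 (V(k) = (745 + k)/196 = (745 + k)*(1/196) = 745/196 + k/196)
√(V(1842) + 870741) = √((745/196 + (1/196)*1842) + 870741) = √((745/196 + 921/98) + 870741) = √(2587/196 + 870741) = √(170667823/196) = √170667823/14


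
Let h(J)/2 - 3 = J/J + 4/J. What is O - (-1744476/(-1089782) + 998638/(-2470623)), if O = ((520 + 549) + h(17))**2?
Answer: 451673236961567273653/389057648519877 ≈ 1.1609e+6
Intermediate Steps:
h(J) = 8 + 8/J (h(J) = 6 + 2*(J/J + 4/J) = 6 + 2*(1 + 4/J) = 6 + (2 + 8/J) = 8 + 8/J)
O = 335512489/289 (O = ((520 + 549) + (8 + 8/17))**2 = (1069 + (8 + 8*(1/17)))**2 = (1069 + (8 + 8/17))**2 = (1069 + 144/17)**2 = (18317/17)**2 = 335512489/289 ≈ 1.1609e+6)
O - (-1744476/(-1089782) + 998638/(-2470623)) = 335512489/289 - (-1744476/(-1089782) + 998638/(-2470623)) = 335512489/289 - (-1744476*(-1/1089782) + 998638*(-1/2470623)) = 335512489/289 - (872238/544891 - 998638/2470623) = 335512489/289 - 1*1610822405816/1346220237093 = 335512489/289 - 1610822405816/1346220237093 = 451673236961567273653/389057648519877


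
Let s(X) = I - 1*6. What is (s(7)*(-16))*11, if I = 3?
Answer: 528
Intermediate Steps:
s(X) = -3 (s(X) = 3 - 1*6 = 3 - 6 = -3)
(s(7)*(-16))*11 = -3*(-16)*11 = 48*11 = 528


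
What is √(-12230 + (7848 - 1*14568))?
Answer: 5*I*√758 ≈ 137.66*I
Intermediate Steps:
√(-12230 + (7848 - 1*14568)) = √(-12230 + (7848 - 14568)) = √(-12230 - 6720) = √(-18950) = 5*I*√758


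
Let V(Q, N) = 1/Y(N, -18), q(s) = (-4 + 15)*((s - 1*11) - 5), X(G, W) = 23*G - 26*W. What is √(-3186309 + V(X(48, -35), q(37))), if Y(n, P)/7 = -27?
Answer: 11*I*√104516202/63 ≈ 1785.0*I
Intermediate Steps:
X(G, W) = -26*W + 23*G
Y(n, P) = -189 (Y(n, P) = 7*(-27) = -189)
q(s) = -176 + 11*s (q(s) = 11*((s - 11) - 5) = 11*((-11 + s) - 5) = 11*(-16 + s) = -176 + 11*s)
V(Q, N) = -1/189 (V(Q, N) = 1/(-189) = -1/189)
√(-3186309 + V(X(48, -35), q(37))) = √(-3186309 - 1/189) = √(-602212402/189) = 11*I*√104516202/63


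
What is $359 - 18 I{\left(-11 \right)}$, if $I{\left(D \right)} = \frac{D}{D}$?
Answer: $341$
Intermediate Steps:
$I{\left(D \right)} = 1$
$359 - 18 I{\left(-11 \right)} = 359 - 18 = 341$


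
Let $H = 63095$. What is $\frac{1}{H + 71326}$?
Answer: $\frac{1}{134421} \approx 7.4393 \cdot 10^{-6}$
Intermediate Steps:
$\frac{1}{H + 71326} = \frac{1}{63095 + 71326} = \frac{1}{134421}$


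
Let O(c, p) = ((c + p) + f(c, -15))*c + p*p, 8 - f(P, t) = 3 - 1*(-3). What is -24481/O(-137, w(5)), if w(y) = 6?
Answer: -24481/17709 ≈ -1.3824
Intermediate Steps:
f(P, t) = 2 (f(P, t) = 8 - (3 - 1*(-3)) = 8 - (3 + 3) = 8 - 1*6 = 8 - 6 = 2)
O(c, p) = p² + c*(2 + c + p) (O(c, p) = ((c + p) + 2)*c + p*p = (2 + c + p)*c + p² = c*(2 + c + p) + p² = p² + c*(2 + c + p))
-24481/O(-137, w(5)) = -24481/((-137)² + 6² + 2*(-137) - 137*6) = -24481/(18769 + 36 - 274 - 822) = -24481/17709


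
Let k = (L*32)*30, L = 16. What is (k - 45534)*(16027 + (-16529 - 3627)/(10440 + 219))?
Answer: -1718023444946/3553 ≈ -4.8354e+8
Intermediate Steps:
k = 15360 (k = (16*32)*30 = 512*30 = 15360)
(k - 45534)*(16027 + (-16529 - 3627)/(10440 + 219)) = (15360 - 45534)*(16027 + (-16529 - 3627)/(10440 + 219)) = -30174*(16027 - 20156/10659) = -30174*170811637/10659 = -1718023444946/3553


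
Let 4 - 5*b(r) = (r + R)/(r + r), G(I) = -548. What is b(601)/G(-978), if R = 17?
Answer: -419/329348 ≈ -0.0012722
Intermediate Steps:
b(r) = ⅘ - (17 + r)/(10*r) (b(r) = ⅘ - (r + 17)/(5*(r + r)) = ⅘ - (17 + r)/(5*(2*r)) = ⅘ - (17 + r)*1/(2*r)/5 = ⅘ - (17 + r)/(10*r))
b(601)/G(-978) = ((⅒)*(-17 + 7*601)/601)/(-548) = ((⅒)*(1/601)*(-17 + 4207))*(-1/548) = ((⅒)*(1/601)*4190)*(-1/548) = (419/601)*(-1/548) = -419/329348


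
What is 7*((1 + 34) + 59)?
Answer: 658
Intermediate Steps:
7*((1 + 34) + 59) = 7*(35 + 59) = 7*94 = 658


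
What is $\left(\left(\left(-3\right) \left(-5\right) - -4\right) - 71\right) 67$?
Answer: $-3484$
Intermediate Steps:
$\left(\left(\left(-3\right) \left(-5\right) - -4\right) - 71\right) 67 = \left(\left(15 + 4\right) - 71\right) 67 = \left(19 - 71\right) 67 = \left(-52\right) 67 = -3484$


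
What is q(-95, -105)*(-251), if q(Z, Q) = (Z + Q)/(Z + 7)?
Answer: -6275/11 ≈ -570.45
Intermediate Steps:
q(Z, Q) = (Q + Z)/(7 + Z)
q(-95, -105)*(-251) = ((-105 - 95)/(7 - 95))*(-251) = (-200/(-88))*(-251) = -1/88*(-200)*(-251) = (25/11)*(-251) = -6275/11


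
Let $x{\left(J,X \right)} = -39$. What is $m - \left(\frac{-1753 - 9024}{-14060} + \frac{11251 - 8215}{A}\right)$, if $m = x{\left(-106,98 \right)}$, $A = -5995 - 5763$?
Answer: $- \frac{3265705763}{82658740} \approx -39.508$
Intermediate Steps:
$A = -11758$
$m = -39$
$m - \left(\frac{-1753 - 9024}{-14060} + \frac{11251 - 8215}{A}\right) = -39 - \left(\frac{-1753 - 9024}{-14060} + \frac{11251 - 8215}{-11758}\right) = -39 - \left(\left(-10777\right) \left(- \frac{1}{14060}\right) + \left(11251 - 8215\right) \left(- \frac{1}{11758}\right)\right) = -39 - \left(\frac{10777}{14060} + 3036 \left(- \frac{1}{11758}\right)\right) = -39 - \left(\frac{10777}{14060} - \frac{1518}{5879}\right) = -39 - \frac{42014903}{82658740} = - \frac{3265705763}{82658740}$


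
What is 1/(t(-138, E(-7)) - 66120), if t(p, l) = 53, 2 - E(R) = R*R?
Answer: -1/66067 ≈ -1.5136e-5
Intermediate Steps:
E(R) = 2 - R**2 (E(R) = 2 - R*R = 2 - R**2)
1/(t(-138, E(-7)) - 66120) = 1/(53 - 66120) = 1/(-66067) = -1/66067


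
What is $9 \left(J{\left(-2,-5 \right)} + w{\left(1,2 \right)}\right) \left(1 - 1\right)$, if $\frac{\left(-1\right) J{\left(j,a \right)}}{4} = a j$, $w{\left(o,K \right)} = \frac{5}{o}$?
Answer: $0$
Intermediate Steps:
$J{\left(j,a \right)} = - 4 a j$
$9 \left(J{\left(-2,-5 \right)} + w{\left(1,2 \right)}\right) \left(1 - 1\right) = 9 \left(\left(-4\right) \left(-5\right) \left(-2\right) + \frac{5}{1}\right) \left(1 - 1\right) = 9 \left(-40 + 5 \cdot 1\right) \left(1 - 1\right) = 9 \left(-40 + 5\right) 0 = 9 \left(\left(-35\right) 0\right) = 9 \cdot 0 = 0$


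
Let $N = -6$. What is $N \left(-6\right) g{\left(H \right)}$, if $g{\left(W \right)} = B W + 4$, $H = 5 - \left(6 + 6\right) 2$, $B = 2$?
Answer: $-1224$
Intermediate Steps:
$H = -19$ ($H = 5 - 12 \cdot 2 = 5 - 24 = -19$)
$g{\left(W \right)} = 4 + 2 W$ ($g{\left(W \right)} = 2 W + 4 = 4 + 2 W$)
$N \left(-6\right) g{\left(H \right)} = \left(-6\right) \left(-6\right) \left(4 + 2 \left(-19\right)\right) = 36 \left(4 - 38\right) = 36 \left(-34\right) = -1224$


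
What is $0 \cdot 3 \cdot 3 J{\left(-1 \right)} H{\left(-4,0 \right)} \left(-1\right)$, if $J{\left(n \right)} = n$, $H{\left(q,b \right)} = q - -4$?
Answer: $0$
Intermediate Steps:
$H{\left(q,b \right)} = 4 + q$ ($H{\left(q,b \right)} = q + 4 = 4 + q$)
$0 \cdot 3 \cdot 3 J{\left(-1 \right)} H{\left(-4,0 \right)} \left(-1\right) = 0 \cdot 3 \cdot 3 - (4 - 4) \left(-1\right) = 0 \cdot 9 \left(-1\right) 0 \left(-1\right) = 0 \cdot 0 \left(-1\right) = 0 \cdot 0 = 0$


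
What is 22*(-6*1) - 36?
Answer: -168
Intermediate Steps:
22*(-6*1) - 36 = 22*(-6) - 36 = -132 - 36 = -168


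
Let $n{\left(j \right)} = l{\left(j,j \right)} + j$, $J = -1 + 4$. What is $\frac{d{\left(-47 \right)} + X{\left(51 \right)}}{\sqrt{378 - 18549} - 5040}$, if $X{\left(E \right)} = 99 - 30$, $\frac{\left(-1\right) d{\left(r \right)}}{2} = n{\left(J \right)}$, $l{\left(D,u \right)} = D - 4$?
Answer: $- \frac{2800}{217263} - \frac{5 i \sqrt{2019}}{651789} \approx -0.012888 - 0.00034469 i$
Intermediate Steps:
$J = 3$
$l{\left(D,u \right)} = -4 + D$
$n{\left(j \right)} = -4 + 2 j$ ($n{\left(j \right)} = \left(-4 + j\right) + j = -4 + 2 j$)
$d{\left(r \right)} = -4$ ($d{\left(r \right)} = - 2 \left(-4 + 2 \cdot 3\right) = - 2 \left(-4 + 6\right) = \left(-2\right) 2 = -4$)
$X{\left(E \right)} = 69$
$\frac{d{\left(-47 \right)} + X{\left(51 \right)}}{\sqrt{378 - 18549} - 5040} = \frac{-4 + 69}{\sqrt{378 - 18549} - 5040} = \frac{65}{\sqrt{-18171} - 5040} = \frac{65}{3 i \sqrt{2019} - 5040} = \frac{65}{-5040 + 3 i \sqrt{2019}}$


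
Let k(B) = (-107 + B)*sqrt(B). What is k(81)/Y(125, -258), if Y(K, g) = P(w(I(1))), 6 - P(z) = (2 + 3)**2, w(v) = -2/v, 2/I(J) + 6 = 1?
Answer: 234/19 ≈ 12.316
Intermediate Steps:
I(J) = -2/5 (I(J) = 2/(-6 + 1) = 2/(-5) = 2*(-1/5) = -2/5)
P(z) = -19 (P(z) = 6 - (2 + 3)**2 = 6 - 1*5**2 = 6 - 1*25 = 6 - 25 = -19)
k(B) = sqrt(B)*(-107 + B)
Y(K, g) = -19
k(81)/Y(125, -258) = (sqrt(81)*(-107 + 81))/(-19) = (9*(-26))*(-1/19) = -234*(-1/19) = 234/19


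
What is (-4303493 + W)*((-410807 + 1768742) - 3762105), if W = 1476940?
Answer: 6795513926010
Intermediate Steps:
(-4303493 + W)*((-410807 + 1768742) - 3762105) = (-4303493 + 1476940)*((-410807 + 1768742) - 3762105) = -2826553*(1357935 - 3762105) = -2826553*(-2404170) = 6795513926010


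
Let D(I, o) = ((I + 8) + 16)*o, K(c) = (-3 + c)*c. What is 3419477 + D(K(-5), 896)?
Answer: 3476821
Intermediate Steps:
K(c) = c*(-3 + c)
D(I, o) = o*(24 + I) (D(I, o) = ((8 + I) + 16)*o = (24 + I)*o = o*(24 + I))
3419477 + D(K(-5), 896) = 3419477 + 896*(24 - 5*(-3 - 5)) = 3419477 + 896*(24 - 5*(-8)) = 3419477 + 896*(24 + 40) = 3419477 + 896*64 = 3419477 + 57344 = 3476821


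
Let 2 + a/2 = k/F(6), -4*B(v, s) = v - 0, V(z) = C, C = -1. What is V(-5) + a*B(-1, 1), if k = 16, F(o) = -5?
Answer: -18/5 ≈ -3.6000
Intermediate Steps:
V(z) = -1
B(v, s) = -v/4 (B(v, s) = -(v - 0)/4 = -(v - 1*0)/4 = -(v + 0)/4 = -v/4)
a = -52/5 (a = -4 + 2*(16/(-5)) = -4 + 2*(16*(-1/5)) = -4 + 2*(-16/5) = -4 - 32/5 = -52/5 ≈ -10.400)
V(-5) + a*B(-1, 1) = -1 - (-13)*(-1)/5 = -1 - 52/5*1/4 = -1 - 13/5 = -18/5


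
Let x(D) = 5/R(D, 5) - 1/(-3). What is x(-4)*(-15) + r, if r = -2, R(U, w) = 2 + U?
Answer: 61/2 ≈ 30.500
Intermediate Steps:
x(D) = 1/3 + 5/(2 + D) (x(D) = 5/(2 + D) - 1/(-3) = 5/(2 + D) - 1*(-1/3) = 5/(2 + D) + 1/3 = 1/3 + 5/(2 + D))
x(-4)*(-15) + r = ((17 - 4)/(3*(2 - 4)))*(-15) - 2 = ((1/3)*13/(-2))*(-15) - 2 = ((1/3)*(-1/2)*13)*(-15) - 2 = -13/6*(-15) - 2 = 65/2 - 2 = 61/2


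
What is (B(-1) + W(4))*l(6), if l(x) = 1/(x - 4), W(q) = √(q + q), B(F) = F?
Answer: -½ + √2 ≈ 0.91421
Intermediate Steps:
W(q) = √2*√q (W(q) = √(2*q) = √2*√q)
l(x) = 1/(-4 + x)
(B(-1) + W(4))*l(6) = (-1 + √2*√4)/(-4 + 6) = (-1 + √2*2)/2 = (-1 + 2*√2)*(½) = -½ + √2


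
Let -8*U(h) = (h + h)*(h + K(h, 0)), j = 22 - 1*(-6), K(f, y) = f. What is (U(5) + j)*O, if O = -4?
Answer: -62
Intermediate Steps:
j = 28 (j = 22 + 6 = 28)
U(h) = -h²/2 (U(h) = -(h + h)*(h + h)/8 = -2*h*2*h/8 = -h²/2)
(U(5) + j)*O = (-½*5² + 28)*(-4) = (-½*25 + 28)*(-4) = (-25/2 + 28)*(-4) = (31/2)*(-4) = -62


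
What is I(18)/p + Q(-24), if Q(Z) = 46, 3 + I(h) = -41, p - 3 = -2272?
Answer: 104418/2269 ≈ 46.019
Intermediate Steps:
p = -2269 (p = 3 - 2272 = -2269)
I(h) = -44 (I(h) = -3 - 41 = -44)
I(18)/p + Q(-24) = -44/(-2269) + 46 = -44*(-1/2269) + 46 = 44/2269 + 46 = 104418/2269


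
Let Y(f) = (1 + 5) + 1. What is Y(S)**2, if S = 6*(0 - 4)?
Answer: 49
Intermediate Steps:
S = -24 (S = 6*(-4) = -24)
Y(f) = 7 (Y(f) = 6 + 1 = 7)
Y(S)**2 = 7**2 = 49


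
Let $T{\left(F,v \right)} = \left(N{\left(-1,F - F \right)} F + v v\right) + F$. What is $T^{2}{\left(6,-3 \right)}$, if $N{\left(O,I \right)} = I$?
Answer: $225$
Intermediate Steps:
$T{\left(F,v \right)} = F + v^{2}$ ($T{\left(F,v \right)} = \left(\left(F - F\right) F + v v\right) + F = \left(0 F + v^{2}\right) + F = \left(0 + v^{2}\right) + F = v^{2} + F = F + v^{2}$)
$T^{2}{\left(6,-3 \right)} = \left(6 + \left(-3\right)^{2}\right)^{2} = \left(6 + 9\right)^{2} = 15^{2} = 225$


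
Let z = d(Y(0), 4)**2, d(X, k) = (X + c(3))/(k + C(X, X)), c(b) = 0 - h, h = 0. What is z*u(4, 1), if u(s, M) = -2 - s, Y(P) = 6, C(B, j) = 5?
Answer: -8/3 ≈ -2.6667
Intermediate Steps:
c(b) = 0 (c(b) = 0 - 1*0 = 0 + 0 = 0)
d(X, k) = X/(5 + k) (d(X, k) = (X + 0)/(k + 5) = X/(5 + k))
z = 4/9 (z = (6/(5 + 4))**2 = (6/9)**2 = (6*(1/9))**2 = (2/3)**2 = 4/9 ≈ 0.44444)
z*u(4, 1) = 4*(-2 - 1*4)/9 = 4*(-2 - 4)/9 = (4/9)*(-6) = -8/3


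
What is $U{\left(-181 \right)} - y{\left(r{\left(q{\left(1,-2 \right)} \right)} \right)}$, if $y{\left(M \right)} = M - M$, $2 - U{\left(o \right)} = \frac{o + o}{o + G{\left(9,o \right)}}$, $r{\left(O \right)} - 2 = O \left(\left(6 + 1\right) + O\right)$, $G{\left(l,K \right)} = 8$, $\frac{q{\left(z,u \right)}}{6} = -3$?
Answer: $- \frac{16}{173} \approx -0.092486$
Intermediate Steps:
$q{\left(z,u \right)} = -18$ ($q{\left(z,u \right)} = 6 \left(-3\right) = -18$)
$r{\left(O \right)} = 2 + O \left(7 + O\right)$ ($r{\left(O \right)} = 2 + O \left(\left(6 + 1\right) + O\right) = 2 + O \left(7 + O\right)$)
$U{\left(o \right)} = 2 - \frac{2 o}{8 + o}$ ($U{\left(o \right)} = 2 - \frac{o + o}{o + 8} = 2 - \frac{2 o}{8 + o}$)
$y{\left(M \right)} = 0$
$U{\left(-181 \right)} - y{\left(r{\left(q{\left(1,-2 \right)} \right)} \right)} = \frac{16}{8 - 181} - 0 = \frac{16}{-173} + 0 = 16 \left(- \frac{1}{173}\right) + 0 = - \frac{16}{173} + 0 = - \frac{16}{173}$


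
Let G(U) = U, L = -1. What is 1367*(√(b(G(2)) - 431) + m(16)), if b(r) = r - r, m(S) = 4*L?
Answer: -5468 + 1367*I*√431 ≈ -5468.0 + 28380.0*I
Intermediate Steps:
m(S) = -4 (m(S) = 4*(-1) = -4)
b(r) = 0
1367*(√(b(G(2)) - 431) + m(16)) = 1367*(√(0 - 431) - 4) = 1367*(√(-431) - 4) = 1367*(I*√431 - 4) = 1367*(-4 + I*√431) = -5468 + 1367*I*√431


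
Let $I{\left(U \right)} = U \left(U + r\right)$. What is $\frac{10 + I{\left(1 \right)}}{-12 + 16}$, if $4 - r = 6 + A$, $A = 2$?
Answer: $\frac{7}{4} \approx 1.75$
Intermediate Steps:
$r = -4$ ($r = 4 - \left(6 + 2\right) = 4 - 8 = -4$)
$I{\left(U \right)} = U \left(-4 + U\right)$ ($I{\left(U \right)} = U \left(U - 4\right) = U \left(-4 + U\right)$)
$\frac{10 + I{\left(1 \right)}}{-12 + 16} = \frac{10 + 1 \left(-4 + 1\right)}{-12 + 16} = \frac{10 + 1 \left(-3\right)}{4} = \left(10 - 3\right) \frac{1}{4} = 7 \cdot \frac{1}{4} = \frac{7}{4}$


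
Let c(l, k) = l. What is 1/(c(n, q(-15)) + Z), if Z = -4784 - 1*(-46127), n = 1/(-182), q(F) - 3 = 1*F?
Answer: 182/7524425 ≈ 2.4188e-5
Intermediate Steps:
q(F) = 3 + F (q(F) = 3 + 1*F = 3 + F)
n = -1/182 ≈ -0.0054945
Z = 41343 (Z = -4784 + 46127 = 41343)
1/(c(n, q(-15)) + Z) = 1/(-1/182 + 41343) = 1/(7524425/182) = 182/7524425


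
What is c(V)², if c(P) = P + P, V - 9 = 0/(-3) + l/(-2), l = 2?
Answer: 256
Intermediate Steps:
V = 8 (V = 9 + (0/(-3) + 2/(-2)) = 9 + (0*(-⅓) + 2*(-½)) = 9 + (0 - 1) = 9 - 1 = 8)
c(P) = 2*P
c(V)² = (2*8)² = 16² = 256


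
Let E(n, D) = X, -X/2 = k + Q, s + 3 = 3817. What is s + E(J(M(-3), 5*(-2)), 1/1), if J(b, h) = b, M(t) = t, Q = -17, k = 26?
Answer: 3796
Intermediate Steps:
s = 3814 (s = -3 + 3817 = 3814)
X = -18 (X = -2*(26 - 17) = -2*9 = -18)
E(n, D) = -18
s + E(J(M(-3), 5*(-2)), 1/1) = 3814 - 18 = 3796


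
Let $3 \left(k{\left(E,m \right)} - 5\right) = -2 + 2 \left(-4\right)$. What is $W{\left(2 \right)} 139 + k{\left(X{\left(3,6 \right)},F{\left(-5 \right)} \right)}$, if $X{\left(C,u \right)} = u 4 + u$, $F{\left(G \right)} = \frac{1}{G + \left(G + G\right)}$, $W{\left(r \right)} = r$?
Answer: $\frac{839}{3} \approx 279.67$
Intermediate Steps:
$F{\left(G \right)} = \frac{1}{3 G}$ ($F{\left(G \right)} = \frac{1}{G + 2 G} = \frac{1}{3 G}$)
$X{\left(C,u \right)} = 5 u$ ($X{\left(C,u \right)} = 4 u + u = 5 u$)
$k{\left(E,m \right)} = \frac{5}{3}$ ($k{\left(E,m \right)} = 5 + \frac{-2 + 2 \left(-4\right)}{3} = 5 + \frac{-2 - 8}{3} = 5 + \frac{1}{3} \left(-10\right) = 5 - \frac{10}{3} = \frac{5}{3}$)
$W{\left(2 \right)} 139 + k{\left(X{\left(3,6 \right)},F{\left(-5 \right)} \right)} = 2 \cdot 139 + \frac{5}{3} = 278 + \frac{5}{3} = \frac{839}{3}$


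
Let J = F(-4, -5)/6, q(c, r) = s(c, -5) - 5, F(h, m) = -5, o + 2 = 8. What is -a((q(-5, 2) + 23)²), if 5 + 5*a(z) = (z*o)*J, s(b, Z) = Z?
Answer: 170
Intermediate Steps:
o = 6 (o = -2 + 8 = 6)
q(c, r) = -10 (q(c, r) = -5 - 5 = -10)
J = -⅚ (J = -5/6 = -5*⅙ = -⅚ ≈ -0.83333)
a(z) = -1 - z (a(z) = -1 + ((z*6)*(-⅚))/5 = -1 + ((6*z)*(-⅚))/5 = -1 + (-5*z)/5 = -1 - z)
-a((q(-5, 2) + 23)²) = -(-1 - (-10 + 23)²) = -(-1 - 1*13²) = -(-1 - 1*169) = -(-1 - 169) = -1*(-170) = 170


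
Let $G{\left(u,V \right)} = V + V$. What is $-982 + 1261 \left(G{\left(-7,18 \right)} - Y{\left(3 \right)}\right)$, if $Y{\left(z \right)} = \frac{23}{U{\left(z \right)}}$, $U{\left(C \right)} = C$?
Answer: $\frac{104239}{3} \approx 34746.0$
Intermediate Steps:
$G{\left(u,V \right)} = 2 V$
$Y{\left(z \right)} = \frac{23}{z}$
$-982 + 1261 \left(G{\left(-7,18 \right)} - Y{\left(3 \right)}\right) = -982 + 1261 \left(2 \cdot 18 - \frac{23}{3}\right) = -982 + 1261 \left(36 - 23 \cdot \frac{1}{3}\right) = -982 + 1261 \left(36 - \frac{23}{3}\right) = -982 + 1261 \cdot \frac{85}{3} = -982 + \frac{107185}{3} = \frac{104239}{3}$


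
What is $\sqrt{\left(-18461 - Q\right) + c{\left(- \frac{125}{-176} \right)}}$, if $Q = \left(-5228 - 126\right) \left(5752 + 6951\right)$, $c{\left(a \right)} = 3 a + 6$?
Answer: $\frac{31 \sqrt{136977357}}{44} \approx 8245.8$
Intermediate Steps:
$c{\left(a \right)} = 6 + 3 a$
$Q = -68011862$ ($Q = \left(-5354\right) 12703 = -68011862$)
$\sqrt{\left(-18461 - Q\right) + c{\left(- \frac{125}{-176} \right)}} = \sqrt{\left(-18461 - -68011862\right) + \left(6 + 3 \left(- \frac{125}{-176}\right)\right)} = \sqrt{\left(-18461 + 68011862\right) + \left(6 + 3 \left(\left(-125\right) \left(- \frac{1}{176}\right)\right)\right)} = \sqrt{67993401 + \left(6 + 3 \cdot \frac{125}{176}\right)} = \sqrt{67993401 + \left(6 + \frac{375}{176}\right)} = \sqrt{67993401 + \frac{1431}{176}} = \sqrt{\frac{11966840007}{176}} = \frac{31 \sqrt{136977357}}{44}$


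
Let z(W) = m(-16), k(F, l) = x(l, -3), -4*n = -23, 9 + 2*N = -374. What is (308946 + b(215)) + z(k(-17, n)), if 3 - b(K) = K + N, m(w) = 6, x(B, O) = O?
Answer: 617863/2 ≈ 3.0893e+5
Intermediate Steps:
N = -383/2 (N = -9/2 + (1/2)*(-374) = -9/2 - 187 = -383/2 ≈ -191.50)
n = 23/4 (n = -1/4*(-23) = 23/4 ≈ 5.7500)
k(F, l) = -3
z(W) = 6
b(K) = 389/2 - K (b(K) = 3 - (K - 383/2) = 3 - (-383/2 + K) = 3 + (383/2 - K) = 389/2 - K)
(308946 + b(215)) + z(k(-17, n)) = (308946 + (389/2 - 1*215)) + 6 = (308946 + (389/2 - 215)) + 6 = (308946 - 41/2) + 6 = 617851/2 + 6 = 617863/2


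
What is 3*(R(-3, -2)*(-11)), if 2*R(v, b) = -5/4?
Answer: 165/8 ≈ 20.625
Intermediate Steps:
R(v, b) = -5/8 (R(v, b) = (-5/4)/2 = (-5*¼)/2 = (½)*(-5/4) = -5/8)
3*(R(-3, -2)*(-11)) = 3*(-5/8*(-11)) = 3*(55/8) = 165/8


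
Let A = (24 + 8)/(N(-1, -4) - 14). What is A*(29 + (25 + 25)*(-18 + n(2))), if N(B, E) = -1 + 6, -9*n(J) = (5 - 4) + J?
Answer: 85216/27 ≈ 3156.1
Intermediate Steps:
n(J) = -1/9 - J/9 (n(J) = -((5 - 4) + J)/9 = -(1 + J)/9 = -1/9 - J/9)
N(B, E) = 5
A = -32/9 (A = (24 + 8)/(5 - 14) = 32/(-9) = 32*(-1/9) = -32/9 ≈ -3.5556)
A*(29 + (25 + 25)*(-18 + n(2))) = -32*(29 + (25 + 25)*(-18 + (-1/9 - 1/9*2)))/9 = -32*(29 + 50*(-18 + (-1/9 - 2/9)))/9 = -32*(29 + 50*(-18 - 1/3))/9 = -32*(29 + 50*(-55/3))/9 = -32*(29 - 2750/3)/9 = -32/9*(-2663/3) = 85216/27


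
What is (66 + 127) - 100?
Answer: 93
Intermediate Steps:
(66 + 127) - 100 = 193 - 100 = 93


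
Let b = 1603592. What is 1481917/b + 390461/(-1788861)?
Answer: 2024803390625/2868603188712 ≈ 0.70585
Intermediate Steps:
1481917/b + 390461/(-1788861) = 1481917/1603592 + 390461/(-1788861) = 1481917*(1/1603592) + 390461*(-1/1788861) = 1481917/1603592 - 390461/1788861 = 2024803390625/2868603188712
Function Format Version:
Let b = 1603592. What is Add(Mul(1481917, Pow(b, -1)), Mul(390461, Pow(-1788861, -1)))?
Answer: Rational(2024803390625, 2868603188712) ≈ 0.70585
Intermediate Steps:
Add(Mul(1481917, Pow(b, -1)), Mul(390461, Pow(-1788861, -1))) = Add(Mul(1481917, Pow(1603592, -1)), Mul(390461, Pow(-1788861, -1))) = Add(Mul(1481917, Rational(1, 1603592)), Mul(390461, Rational(-1, 1788861))) = Add(Rational(1481917, 1603592), Rational(-390461, 1788861)) = Rational(2024803390625, 2868603188712)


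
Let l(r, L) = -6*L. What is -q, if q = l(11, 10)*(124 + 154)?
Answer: 16680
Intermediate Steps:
q = -16680 (q = (-6*10)*(124 + 154) = -60*278 = -16680)
-q = -1*(-16680) = 16680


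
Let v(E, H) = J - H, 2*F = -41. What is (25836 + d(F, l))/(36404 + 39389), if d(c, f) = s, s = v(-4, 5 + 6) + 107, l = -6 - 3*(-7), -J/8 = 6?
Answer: 25884/75793 ≈ 0.34151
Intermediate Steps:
F = -41/2 (F = (1/2)*(-41) = -41/2 ≈ -20.500)
J = -48 (J = -8*6 = -48)
l = 15 (l = -6 + 21 = 15)
v(E, H) = -48 - H
s = 48 (s = (-48 - (5 + 6)) + 107 = (-48 - 1*11) + 107 = (-48 - 11) + 107 = -59 + 107 = 48)
d(c, f) = 48
(25836 + d(F, l))/(36404 + 39389) = (25836 + 48)/(36404 + 39389) = 25884/75793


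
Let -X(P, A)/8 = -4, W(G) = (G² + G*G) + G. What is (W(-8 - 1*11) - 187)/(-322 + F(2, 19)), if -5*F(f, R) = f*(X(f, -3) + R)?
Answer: -645/428 ≈ -1.5070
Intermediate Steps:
W(G) = G + 2*G² (W(G) = (G² + G²) + G = 2*G² + G = G + 2*G²)
X(P, A) = 32 (X(P, A) = -8*(-4) = 32)
F(f, R) = -f*(32 + R)/5
(W(-8 - 1*11) - 187)/(-322 + F(2, 19)) = ((-8 - 1*11)*(1 + 2*(-8 - 1*11)) - 187)/(-322 - ⅕*2*(32 + 19)) = ((-8 - 11)*(1 + 2*(-8 - 11)) - 187)/(-322 - ⅕*2*51) = (-19*(1 + 2*(-19)) - 187)/(-322 - 102/5) = (-19*(1 - 38) - 187)/(-1712/5) = (-19*(-37) - 187)*(-5/1712) = (703 - 187)*(-5/1712) = 516*(-5/1712) = -645/428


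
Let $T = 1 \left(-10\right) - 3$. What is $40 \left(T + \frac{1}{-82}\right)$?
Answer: $- \frac{21340}{41} \approx -520.49$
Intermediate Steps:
$T = -13$ ($T = -10 - 3 = -13$)
$40 \left(T + \frac{1}{-82}\right) = 40 \left(-13 + \frac{1}{-82}\right) = 40 \left(-13 - \frac{1}{82}\right) = 40 \left(- \frac{1067}{82}\right) = - \frac{21340}{41}$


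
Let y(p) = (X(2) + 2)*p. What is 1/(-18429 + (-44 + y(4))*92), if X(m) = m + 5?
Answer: -1/19165 ≈ -5.2178e-5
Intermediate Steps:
X(m) = 5 + m
y(p) = 9*p (y(p) = ((5 + 2) + 2)*p = (7 + 2)*p = 9*p)
1/(-18429 + (-44 + y(4))*92) = 1/(-18429 + (-44 + 9*4)*92) = 1/(-18429 + (-44 + 36)*92) = 1/(-18429 - 8*92) = 1/(-18429 - 736) = 1/(-19165) = -1/19165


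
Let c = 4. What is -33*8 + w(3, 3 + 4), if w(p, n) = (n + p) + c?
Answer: -250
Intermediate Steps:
w(p, n) = 4 + n + p (w(p, n) = (n + p) + 4 = 4 + n + p)
-33*8 + w(3, 3 + 4) = -33*8 + (4 + (3 + 4) + 3) = -264 + (4 + 7 + 3) = -264 + 14 = -250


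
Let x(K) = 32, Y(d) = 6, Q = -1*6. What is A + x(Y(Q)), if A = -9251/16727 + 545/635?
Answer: 68626894/2124329 ≈ 32.305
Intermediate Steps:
Q = -6
A = 648366/2124329 (A = -9251*1/16727 + 545*(1/635) = -9251/16727 + 109/127 = 648366/2124329 ≈ 0.30521)
A + x(Y(Q)) = 648366/2124329 + 32 = 68626894/2124329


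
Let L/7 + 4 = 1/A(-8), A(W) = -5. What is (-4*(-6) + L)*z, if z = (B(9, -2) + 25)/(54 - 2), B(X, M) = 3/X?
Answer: -171/65 ≈ -2.6308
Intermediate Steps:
z = 19/39 (z = (3/9 + 25)/(54 - 2) = (3*(⅑) + 25)/52 = (⅓ + 25)*(1/52) = (76/3)*(1/52) = 19/39 ≈ 0.48718)
L = -147/5 (L = -28 + 7/(-5) = -28 + 7*(-⅕) = -28 - 7/5 = -147/5 ≈ -29.400)
(-4*(-6) + L)*z = (-4*(-6) - 147/5)*(19/39) = (24 - 147/5)*(19/39) = -27/5*19/39 = -171/65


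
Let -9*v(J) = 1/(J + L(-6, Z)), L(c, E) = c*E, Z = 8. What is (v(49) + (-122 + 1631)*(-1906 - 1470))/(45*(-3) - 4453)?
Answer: 45849457/41292 ≈ 1110.4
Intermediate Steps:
L(c, E) = E*c
v(J) = -1/(9*(-48 + J)) (v(J) = -1/(9*(J + 8*(-6))) = -1/(9*(J - 48)) = -1/(9*(-48 + J)))
(v(49) + (-122 + 1631)*(-1906 - 1470))/(45*(-3) - 4453) = (-1/(-432 + 9*49) + (-122 + 1631)*(-1906 - 1470))/(45*(-3) - 4453) = (-1/(-432 + 441) + 1509*(-3376))/(-135 - 4453) = (-1/9 - 5094384)/(-4588) = (-1*⅑ - 5094384)*(-1/4588) = (-⅑ - 5094384)*(-1/4588) = -45849457/9*(-1/4588) = 45849457/41292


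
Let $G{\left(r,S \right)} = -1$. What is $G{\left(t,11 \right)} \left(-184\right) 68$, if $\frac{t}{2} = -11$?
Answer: $12512$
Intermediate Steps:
$t = -22$ ($t = 2 \left(-11\right) = -22$)
$G{\left(t,11 \right)} \left(-184\right) 68 = \left(-1\right) \left(-184\right) 68 = 184 \cdot 68 = 12512$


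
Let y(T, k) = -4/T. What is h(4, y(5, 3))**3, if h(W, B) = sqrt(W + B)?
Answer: 64*sqrt(5)/25 ≈ 5.7243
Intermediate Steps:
h(W, B) = sqrt(B + W)
h(4, y(5, 3))**3 = (sqrt(-4/5 + 4))**3 = (sqrt(16/5))**3 = (4*sqrt(5)/5)**3 = 64*sqrt(5)/25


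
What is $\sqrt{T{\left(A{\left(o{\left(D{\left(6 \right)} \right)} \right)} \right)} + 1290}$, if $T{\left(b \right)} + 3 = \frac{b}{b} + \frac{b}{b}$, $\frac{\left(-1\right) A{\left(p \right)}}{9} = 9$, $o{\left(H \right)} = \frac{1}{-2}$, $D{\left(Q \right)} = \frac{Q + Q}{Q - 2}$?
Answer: $\sqrt{1289} \approx 35.903$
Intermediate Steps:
$D{\left(Q \right)} = \frac{2 Q}{-2 + Q}$
$o{\left(H \right)} = - \frac{1}{2}$
$A{\left(p \right)} = -81$ ($A{\left(p \right)} = \left(-9\right) 9 = -81$)
$T{\left(b \right)} = -1$ ($T{\left(b \right)} = -3 + \left(\frac{b}{b} + \frac{b}{b}\right) = -3 + \left(1 + 1\right) = -3 + 2 = -1$)
$\sqrt{T{\left(A{\left(o{\left(D{\left(6 \right)} \right)} \right)} \right)} + 1290} = \sqrt{-1 + 1290} = \sqrt{1289}$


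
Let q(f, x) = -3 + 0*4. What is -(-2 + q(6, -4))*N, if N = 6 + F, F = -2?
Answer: 20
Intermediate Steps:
q(f, x) = -3 (q(f, x) = -3 + 0 = -3)
N = 4 (N = 6 - 2 = 4)
-(-2 + q(6, -4))*N = -(-2 - 3)*4 = -(-5)*4 = -1*(-20) = 20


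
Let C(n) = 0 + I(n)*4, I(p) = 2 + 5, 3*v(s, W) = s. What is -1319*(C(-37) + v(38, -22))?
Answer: -160918/3 ≈ -53639.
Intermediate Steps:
v(s, W) = s/3
I(p) = 7
C(n) = 28 (C(n) = 0 + 7*4 = 0 + 28 = 28)
-1319*(C(-37) + v(38, -22)) = -1319*(28 + (1/3)*38) = -1319*(28 + 38/3) = -1319*122/3 = -160918/3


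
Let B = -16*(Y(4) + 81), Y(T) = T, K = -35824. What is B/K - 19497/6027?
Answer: -14380496/4498151 ≈ -3.1970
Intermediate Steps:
B = -1360 (B = -16*(4 + 81) = -16*85 = -1360)
B/K - 19497/6027 = -1360/(-35824) - 19497/6027 = -1360*(-1/35824) - 19497*1/6027 = 85/2239 - 6499/2009 = -14380496/4498151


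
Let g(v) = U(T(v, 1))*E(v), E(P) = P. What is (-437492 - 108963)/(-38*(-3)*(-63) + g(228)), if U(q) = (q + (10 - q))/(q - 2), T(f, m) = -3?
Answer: 546455/7638 ≈ 71.544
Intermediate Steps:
U(q) = 10/(-2 + q)
g(v) = -2*v (g(v) = (10/(-2 - 3))*v = (10/(-5))*v = (10*(-⅕))*v = -2*v)
(-437492 - 108963)/(-38*(-3)*(-63) + g(228)) = (-437492 - 108963)/(-38*(-3)*(-63) - 2*228) = -546455/(114*(-63) - 456) = -546455/(-7182 - 456) = -546455/(-7638) = -546455*(-1/7638) = 546455/7638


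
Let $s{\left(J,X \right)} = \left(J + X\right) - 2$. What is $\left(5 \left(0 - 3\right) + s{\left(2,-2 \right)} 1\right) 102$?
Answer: $-1734$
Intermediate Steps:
$s{\left(J,X \right)} = -2 + J + X$
$\left(5 \left(0 - 3\right) + s{\left(2,-2 \right)} 1\right) 102 = \left(5 \left(0 - 3\right) + \left(-2 + 2 - 2\right) 1\right) 102 = \left(5 \left(-3\right) - 2\right) 102 = \left(-15 - 2\right) 102 = \left(-17\right) 102 = -1734$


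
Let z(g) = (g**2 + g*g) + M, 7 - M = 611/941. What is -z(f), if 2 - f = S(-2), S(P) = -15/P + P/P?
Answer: -170981/1882 ≈ -90.851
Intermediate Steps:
M = 5976/941 (M = 7 - 611/941 = 5976/941 ≈ 6.3507)
S(P) = 1 - 15/P (S(P) = -15/P + 1 = 1 - 15/P)
f = -13/2 (f = 2 - (-15 - 2)/(-2) = 2 - (-1)*(-17)/2 = 2 - 1*17/2 = 2 - 17/2 = -13/2 ≈ -6.5000)
z(g) = 5976/941 + 2*g**2 (z(g) = (g**2 + g*g) + 5976/941 = (g**2 + g**2) + 5976/941 = 2*g**2 + 5976/941 = 5976/941 + 2*g**2)
-z(f) = -(5976/941 + 2*(-13/2)**2) = -(5976/941 + 2*(169/4)) = -(5976/941 + 169/2) = -1*170981/1882 = -170981/1882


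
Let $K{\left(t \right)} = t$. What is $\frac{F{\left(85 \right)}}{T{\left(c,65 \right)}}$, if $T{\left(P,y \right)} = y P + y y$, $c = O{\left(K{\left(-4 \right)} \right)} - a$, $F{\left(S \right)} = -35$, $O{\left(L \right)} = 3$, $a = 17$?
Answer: $- \frac{7}{663} \approx -0.010558$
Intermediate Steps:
$c = -14$ ($c = 3 - 17 = -14$)
$T{\left(P,y \right)} = y^{2} + P y$ ($T{\left(P,y \right)} = P y + y^{2} = y^{2} + P y$)
$\frac{F{\left(85 \right)}}{T{\left(c,65 \right)}} = - \frac{35}{65 \left(-14 + 65\right)} = - \frac{35}{65 \cdot 51} = - \frac{35}{3315} = \left(-35\right) \frac{1}{3315} = - \frac{7}{663}$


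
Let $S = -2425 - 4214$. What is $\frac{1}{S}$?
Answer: $- \frac{1}{6639} \approx -0.00015063$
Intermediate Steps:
$S = -6639$ ($S = -2425 - 4214 = -6639$)
$\frac{1}{S} = \frac{1}{-6639} = - \frac{1}{6639}$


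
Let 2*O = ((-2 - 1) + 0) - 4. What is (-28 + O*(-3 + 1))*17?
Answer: -357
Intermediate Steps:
O = -7/2 (O = (((-2 - 1) + 0) - 4)/2 = ((-3 + 0) - 4)/2 = (-3 - 4)/2 = (½)*(-7) = -7/2 ≈ -3.5000)
(-28 + O*(-3 + 1))*17 = (-28 - 7*(-3 + 1)/2)*17 = (-28 - 7/2*(-2))*17 = (-28 + 7)*17 = -21*17 = -357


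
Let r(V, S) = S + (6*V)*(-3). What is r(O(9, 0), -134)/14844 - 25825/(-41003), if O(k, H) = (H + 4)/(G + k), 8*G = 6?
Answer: 2454069193/3956215458 ≈ 0.62031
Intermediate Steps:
G = 3/4 (G = (1/8)*6 = 3/4 ≈ 0.75000)
O(k, H) = (4 + H)/(3/4 + k) (O(k, H) = (H + 4)/(3/4 + k) = (4 + H)/(3/4 + k))
r(V, S) = S - 18*V
r(O(9, 0), -134)/14844 - 25825/(-41003) = (-134 - 72*(4 + 0)/(3 + 4*9))/14844 - 25825/(-41003) = (-134 - 72*4/(3 + 36))*(1/14844) - 25825*(-1/41003) = (-134 - 72*4/39)*(1/14844) + 25825/41003 = (-134 - 18*16/39)*(1/14844) + 25825/41003 = (-134 - 96/13)*(1/14844) + 25825/41003 = -1838/13*1/14844 + 25825/41003 = -919/96486 + 25825/41003 = 2454069193/3956215458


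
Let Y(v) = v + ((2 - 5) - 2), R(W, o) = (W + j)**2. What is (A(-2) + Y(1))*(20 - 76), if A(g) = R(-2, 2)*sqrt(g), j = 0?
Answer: 224 - 224*I*sqrt(2) ≈ 224.0 - 316.78*I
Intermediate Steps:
R(W, o) = W**2 (R(W, o) = (W + 0)**2 = W**2)
A(g) = 4*sqrt(g) (A(g) = (-2)**2*sqrt(g) = 4*sqrt(g))
Y(v) = -5 + v (Y(v) = v + (-3 - 2) = v - 5 = -5 + v)
(A(-2) + Y(1))*(20 - 76) = (4*sqrt(-2) + (-5 + 1))*(20 - 76) = (4*(I*sqrt(2)) - 4)*(-56) = (4*I*sqrt(2) - 4)*(-56) = (-4 + 4*I*sqrt(2))*(-56) = 224 - 224*I*sqrt(2)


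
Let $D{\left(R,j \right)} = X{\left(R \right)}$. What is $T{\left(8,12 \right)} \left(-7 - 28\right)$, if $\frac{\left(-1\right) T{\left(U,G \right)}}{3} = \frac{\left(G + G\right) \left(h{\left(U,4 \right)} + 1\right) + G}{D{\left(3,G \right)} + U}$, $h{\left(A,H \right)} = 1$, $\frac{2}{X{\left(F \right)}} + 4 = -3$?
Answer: $\frac{2450}{3} \approx 816.67$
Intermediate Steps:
$X{\left(F \right)} = - \frac{2}{7}$ ($X{\left(F \right)} = \frac{2}{-4 - 3} = \frac{2}{-7} = 2 \left(- \frac{1}{7}\right) = - \frac{2}{7}$)
$D{\left(R,j \right)} = - \frac{2}{7}$
$T{\left(U,G \right)} = - \frac{15 G}{- \frac{2}{7} + U}$ ($T{\left(U,G \right)} = - 3 \frac{\left(G + G\right) \left(1 + 1\right) + G}{- \frac{2}{7} + U} = - 3 \frac{2 G 2 + G}{- \frac{2}{7} + U} = - 3 \frac{4 G + G}{- \frac{2}{7} + U} = - 3 \frac{5 G}{- \frac{2}{7} + U} = - \frac{15 G}{- \frac{2}{7} + U}$)
$T{\left(8,12 \right)} \left(-7 - 28\right) = \left(-105\right) 12 \frac{1}{-2 + 7 \cdot 8} \left(-7 - 28\right) = \left(-105\right) 12 \frac{1}{-2 + 56} \left(-7 - 28\right) = \left(-105\right) 12 \cdot \frac{1}{54} \left(-35\right) = \left(- \frac{70}{3}\right) \left(-35\right) = \frac{2450}{3}$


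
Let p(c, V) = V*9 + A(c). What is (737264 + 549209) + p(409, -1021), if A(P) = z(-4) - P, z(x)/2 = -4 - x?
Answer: 1276875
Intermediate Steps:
z(x) = -8 - 2*x (z(x) = 2*(-4 - x) = -8 - 2*x)
A(P) = -P (A(P) = (-8 - 2*(-4)) - P = (-8 + 8) - P = 0 - P = -P)
p(c, V) = -c + 9*V (p(c, V) = V*9 - c = 9*V - c = -c + 9*V)
(737264 + 549209) + p(409, -1021) = (737264 + 549209) + (-1*409 + 9*(-1021)) = 1286473 + (-409 - 9189) = 1286473 - 9598 = 1276875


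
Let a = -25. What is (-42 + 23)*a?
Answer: 475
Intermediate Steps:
(-42 + 23)*a = (-42 + 23)*(-25) = -19*(-25) = 475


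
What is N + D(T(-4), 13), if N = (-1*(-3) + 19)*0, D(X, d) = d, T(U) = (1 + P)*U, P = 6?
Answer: 13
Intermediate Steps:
T(U) = 7*U (T(U) = (1 + 6)*U = 7*U)
N = 0 (N = (3 + 19)*0 = 22*0 = 0)
N + D(T(-4), 13) = 0 + 13 = 13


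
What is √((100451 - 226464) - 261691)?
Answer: 2*I*√96926 ≈ 622.66*I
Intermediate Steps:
√((100451 - 226464) - 261691) = √(-126013 - 261691) = √(-387704) = 2*I*√96926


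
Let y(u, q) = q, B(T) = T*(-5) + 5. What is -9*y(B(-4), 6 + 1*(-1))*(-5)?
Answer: 225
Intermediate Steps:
B(T) = 5 - 5*T (B(T) = -5*T + 5 = 5 - 5*T)
-9*y(B(-4), 6 + 1*(-1))*(-5) = -9*(6 + 1*(-1))*(-5) = -9*(6 - 1)*(-5) = -9*5*(-5) = -45*(-5) = 225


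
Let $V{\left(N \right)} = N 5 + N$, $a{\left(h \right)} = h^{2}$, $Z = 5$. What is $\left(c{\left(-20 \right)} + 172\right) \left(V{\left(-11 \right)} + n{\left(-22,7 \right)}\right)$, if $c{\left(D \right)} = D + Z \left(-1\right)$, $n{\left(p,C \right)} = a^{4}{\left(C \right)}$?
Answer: $847416045$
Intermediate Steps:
$n{\left(p,C \right)} = C^{8}$ ($n{\left(p,C \right)} = \left(C^{2}\right)^{4} = C^{8}$)
$V{\left(N \right)} = 6 N$ ($V{\left(N \right)} = 5 N + N = 6 N$)
$c{\left(D \right)} = -5 + D$ ($c{\left(D \right)} = D + 5 \left(-1\right) = D - 5 = -5 + D$)
$\left(c{\left(-20 \right)} + 172\right) \left(V{\left(-11 \right)} + n{\left(-22,7 \right)}\right) = \left(\left(-5 - 20\right) + 172\right) \left(6 \left(-11\right) + 7^{8}\right) = \left(-25 + 172\right) \left(-66 + 5764801\right) = 147 \cdot 5764735 = 847416045$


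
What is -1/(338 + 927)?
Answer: -1/1265 ≈ -0.00079051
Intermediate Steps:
-1/(338 + 927) = -1/1265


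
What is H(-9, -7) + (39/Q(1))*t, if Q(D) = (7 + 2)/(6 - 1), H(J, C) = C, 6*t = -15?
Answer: -367/6 ≈ -61.167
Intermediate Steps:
t = -5/2 (t = (⅙)*(-15) = -5/2 ≈ -2.5000)
Q(D) = 9/5
H(-9, -7) + (39/Q(1))*t = -7 + (39/(9/5))*(-5/2) = -7 + (39*(5/9))*(-5/2) = -7 + (65/3)*(-5/2) = -7 - 325/6 = -367/6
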